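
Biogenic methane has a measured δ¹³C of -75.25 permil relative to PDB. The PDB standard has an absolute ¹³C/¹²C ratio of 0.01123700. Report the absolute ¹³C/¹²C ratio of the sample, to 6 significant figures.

0.0103914

R_sample = R_standard × (δ¹³C/1000 + 1)
R_sample = 0.01123700 × (-75.25/1000 + 1) = 0.01123700 × 0.924750
R_sample = 0.0103914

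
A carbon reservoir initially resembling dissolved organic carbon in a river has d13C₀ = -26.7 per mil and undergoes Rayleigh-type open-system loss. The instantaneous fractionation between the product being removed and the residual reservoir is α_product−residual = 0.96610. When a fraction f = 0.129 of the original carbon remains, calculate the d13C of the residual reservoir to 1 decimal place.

43.3 per mil

Rayleigh residual: δ_res = (δ₀ + 1000)·f^(α−1) − 1000
α − 1 = -0.03390
f^(α−1) = 0.129^(-0.03390) = 1.071892
δ_res = (-26.7 + 1000) × 1.071892 − 1000 = 1043.272 − 1000 = 43.27 per mil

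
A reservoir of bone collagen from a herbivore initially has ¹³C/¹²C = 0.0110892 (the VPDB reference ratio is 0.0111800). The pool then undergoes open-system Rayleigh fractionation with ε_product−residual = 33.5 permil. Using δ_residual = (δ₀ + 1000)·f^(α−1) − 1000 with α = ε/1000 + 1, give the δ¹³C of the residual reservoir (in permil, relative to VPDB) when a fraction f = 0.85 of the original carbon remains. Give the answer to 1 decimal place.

δ₀ = (0.0110892/0.0111800 − 1)×1000 = (0.991878 − 1)×1000 = -8.122 permil
α − 1 = ε/1000 = 0.0335
f^(α−1) = 0.85^(0.0335) = 0.994570
δ_res = (-8.122 + 1000) × 0.994570 − 1000 = 986.493 − 1000 = -13.51 permil

-13.5 permil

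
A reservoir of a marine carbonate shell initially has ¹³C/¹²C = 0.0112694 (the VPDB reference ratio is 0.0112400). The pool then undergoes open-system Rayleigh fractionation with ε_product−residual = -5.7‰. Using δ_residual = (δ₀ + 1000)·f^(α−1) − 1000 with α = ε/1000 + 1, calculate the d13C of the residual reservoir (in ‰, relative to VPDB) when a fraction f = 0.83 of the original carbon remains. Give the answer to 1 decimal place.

3.7‰

δ₀ = (0.0112694/0.0112400 − 1)×1000 = (1.002616 − 1)×1000 = 2.616‰
α − 1 = ε/1000 = -0.0057
f^(α−1) = 0.83^(-0.0057) = 1.001063
δ_res = (2.616 + 1000) × 1.001063 − 1000 = 1003.681 − 1000 = 3.68‰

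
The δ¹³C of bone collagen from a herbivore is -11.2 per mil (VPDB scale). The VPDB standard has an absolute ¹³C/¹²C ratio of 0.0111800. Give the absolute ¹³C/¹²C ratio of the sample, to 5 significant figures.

0.011055

R_sample = R_standard × (δ¹³C/1000 + 1)
R_sample = 0.0111800 × (-11.2/1000 + 1) = 0.0111800 × 0.988800
R_sample = 0.0110548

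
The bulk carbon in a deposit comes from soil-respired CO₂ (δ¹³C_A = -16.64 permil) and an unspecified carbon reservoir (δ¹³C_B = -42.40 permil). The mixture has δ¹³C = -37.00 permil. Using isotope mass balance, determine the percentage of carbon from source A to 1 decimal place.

21.0%

δ_mix = f_A·δ_A + (1 − f_A)·δ_B  ⇒  f_A = (δ_mix − δ_B)/(δ_A − δ_B)
f_A = (-37.00 − (-42.40)) / (-16.64 − (-42.40))
f_A = 5.40 / 25.76 = 0.2096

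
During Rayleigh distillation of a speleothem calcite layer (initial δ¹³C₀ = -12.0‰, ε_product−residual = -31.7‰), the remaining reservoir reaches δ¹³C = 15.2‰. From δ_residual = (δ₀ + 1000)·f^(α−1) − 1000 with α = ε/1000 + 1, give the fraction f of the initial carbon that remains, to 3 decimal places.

0.425

α − 1 = ε/1000 = -0.0317
(δ_res + 1000)/(δ₀ + 1000) = (15.2 + 1000)/(-12.0 + 1000) = 1015.2/988.0 = 1.027530
f = 1.027530^(1/-0.0317) = exp(ln(1.027530)/-0.0317) = exp(0.02716/-0.0317)
f = exp(-0.8567) = 0.4245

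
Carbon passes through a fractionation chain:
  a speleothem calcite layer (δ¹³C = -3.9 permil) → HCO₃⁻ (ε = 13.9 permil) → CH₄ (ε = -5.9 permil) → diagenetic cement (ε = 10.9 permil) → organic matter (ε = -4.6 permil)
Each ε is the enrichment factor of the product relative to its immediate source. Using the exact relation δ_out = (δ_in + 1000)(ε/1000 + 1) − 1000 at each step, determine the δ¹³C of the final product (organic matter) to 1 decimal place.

10.3 permil

step 1: δ = (-3.90 + 1000)·(13.9/1000 + 1) − 1000 = 9.95 permil
step 2: δ = (9.95 + 1000)·(-5.9/1000 + 1) − 1000 = 3.99 permil
step 3: δ = (3.99 + 1000)·(10.9/1000 + 1) − 1000 = 14.93 permil
step 4: δ = (14.93 + 1000)·(-4.6/1000 + 1) − 1000 = 10.26 permil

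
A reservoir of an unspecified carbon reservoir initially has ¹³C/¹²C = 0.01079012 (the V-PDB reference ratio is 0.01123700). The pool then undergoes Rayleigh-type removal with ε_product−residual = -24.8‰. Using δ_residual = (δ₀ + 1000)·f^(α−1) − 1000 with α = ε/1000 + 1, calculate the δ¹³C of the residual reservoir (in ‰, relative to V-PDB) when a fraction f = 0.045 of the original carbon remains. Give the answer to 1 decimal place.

37.0‰

δ₀ = (0.01079012/0.01123700 − 1)×1000 = (0.960231 − 1)×1000 = -39.769‰
α − 1 = ε/1000 = -0.0248
f^(α−1) = 0.045^(-0.0248) = 1.079942
δ_res = (-39.769 + 1000) × 1.079942 − 1000 = 1036.994 − 1000 = 36.99‰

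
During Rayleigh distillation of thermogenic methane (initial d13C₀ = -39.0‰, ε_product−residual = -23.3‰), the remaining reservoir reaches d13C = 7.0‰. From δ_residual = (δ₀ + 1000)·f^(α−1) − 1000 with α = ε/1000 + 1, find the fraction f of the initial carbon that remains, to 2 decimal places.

α − 1 = ε/1000 = -0.0233
(δ_res + 1000)/(δ₀ + 1000) = (7.0 + 1000)/(-39.0 + 1000) = 1007.0/961.0 = 1.047867
f = 1.047867^(1/-0.0233) = exp(ln(1.047867)/-0.0233) = exp(0.04676/-0.0233)
f = exp(-2.0067) = 0.1344

0.13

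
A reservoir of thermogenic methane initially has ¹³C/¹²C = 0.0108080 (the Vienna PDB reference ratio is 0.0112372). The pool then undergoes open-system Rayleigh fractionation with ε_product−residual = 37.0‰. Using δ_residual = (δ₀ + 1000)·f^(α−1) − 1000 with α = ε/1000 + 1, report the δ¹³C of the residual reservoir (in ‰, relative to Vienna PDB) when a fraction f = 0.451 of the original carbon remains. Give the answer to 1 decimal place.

-66.1‰

δ₀ = (0.0108080/0.0112372 − 1)×1000 = (0.961805 − 1)×1000 = -38.195‰
α − 1 = ε/1000 = 0.0370
f^(α−1) = 0.451^(0.0370) = 0.970967
δ_res = (-38.195 + 1000) × 0.970967 − 1000 = 933.881 − 1000 = -66.12‰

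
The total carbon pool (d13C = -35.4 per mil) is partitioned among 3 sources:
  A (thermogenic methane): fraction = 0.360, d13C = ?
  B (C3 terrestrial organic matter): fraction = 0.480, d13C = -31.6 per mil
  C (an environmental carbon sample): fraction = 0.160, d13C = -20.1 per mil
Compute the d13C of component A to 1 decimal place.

-47.3 per mil

Isotope mass balance: δ_bulk = Σ fᵢ·δᵢ.
-35.4 = 0.360×δ_A + 0.480×(-31.6) + 0.160×(-20.1)
0.360·δ_A = -35.4 − (-18.384) = -17.016
δ_A = -17.016 / 0.360 = -47.27 per mil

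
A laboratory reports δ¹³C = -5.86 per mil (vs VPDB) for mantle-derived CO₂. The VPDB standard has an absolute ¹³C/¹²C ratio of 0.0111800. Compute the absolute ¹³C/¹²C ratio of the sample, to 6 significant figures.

R_sample = R_standard × (δ¹³C/1000 + 1)
R_sample = 0.0111800 × (-5.86/1000 + 1) = 0.0111800 × 0.994140
R_sample = 0.0111145

0.0111145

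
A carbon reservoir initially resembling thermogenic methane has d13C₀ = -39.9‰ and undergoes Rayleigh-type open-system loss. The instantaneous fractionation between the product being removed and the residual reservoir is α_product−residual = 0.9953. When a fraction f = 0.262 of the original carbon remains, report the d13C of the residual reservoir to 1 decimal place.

-33.8‰

Rayleigh residual: δ_res = (δ₀ + 1000)·f^(α−1) − 1000
α − 1 = -0.00470
f^(α−1) = 0.262^(-0.00470) = 1.006315
δ_res = (-39.9 + 1000) × 1.006315 − 1000 = 966.163 − 1000 = -33.84‰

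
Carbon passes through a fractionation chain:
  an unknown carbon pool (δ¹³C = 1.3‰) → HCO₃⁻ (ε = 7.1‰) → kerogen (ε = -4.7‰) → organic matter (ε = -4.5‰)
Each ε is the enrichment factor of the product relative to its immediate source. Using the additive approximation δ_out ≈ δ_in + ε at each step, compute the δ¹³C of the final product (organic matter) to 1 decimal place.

step 1: δ ≈ 1.3 + (7.1) = 8.4‰
step 2: δ ≈ 8.4 + (-4.7) = 3.7‰
step 3: δ ≈ 3.7 + (-4.5) = -0.8‰

-0.8‰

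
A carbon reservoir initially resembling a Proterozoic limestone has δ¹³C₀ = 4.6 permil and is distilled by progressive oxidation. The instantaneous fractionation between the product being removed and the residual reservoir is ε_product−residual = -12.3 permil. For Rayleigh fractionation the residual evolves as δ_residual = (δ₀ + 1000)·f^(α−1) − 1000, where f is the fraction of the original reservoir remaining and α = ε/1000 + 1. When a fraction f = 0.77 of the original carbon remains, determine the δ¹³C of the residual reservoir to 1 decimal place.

7.8 permil

Rayleigh residual: δ_res = (δ₀ + 1000)·f^(α−1) − 1000
α = ε/1000 + 1 = 0.98770, so α − 1 = -0.01230
f^(α−1) = 0.77^(-0.01230) = 1.003220
δ_res = (4.6 + 1000) × 1.003220 − 1000 = 1007.835 − 1000 = 7.83 permil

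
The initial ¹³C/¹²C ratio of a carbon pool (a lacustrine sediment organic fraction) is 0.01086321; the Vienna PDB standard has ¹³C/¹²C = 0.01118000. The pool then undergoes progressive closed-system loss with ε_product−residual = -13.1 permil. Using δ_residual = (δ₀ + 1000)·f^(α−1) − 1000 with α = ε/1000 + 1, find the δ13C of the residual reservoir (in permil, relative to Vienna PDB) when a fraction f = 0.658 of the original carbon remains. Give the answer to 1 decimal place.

-23.0 permil

δ₀ = (0.01086321/0.01118000 − 1)×1000 = (0.971665 − 1)×1000 = -28.335 permil
α − 1 = ε/1000 = -0.0131
f^(α−1) = 0.658^(-0.0131) = 1.005498
δ_res = (-28.335 + 1000) × 1.005498 − 1000 = 977.007 − 1000 = -22.99 permil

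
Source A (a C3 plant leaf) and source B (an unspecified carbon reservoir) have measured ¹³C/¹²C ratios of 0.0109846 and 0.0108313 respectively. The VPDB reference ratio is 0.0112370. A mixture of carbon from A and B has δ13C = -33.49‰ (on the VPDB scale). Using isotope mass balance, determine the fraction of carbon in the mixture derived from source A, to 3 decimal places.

0.192

δ_A = (0.0109846/0.0112370 − 1)×1000 = (0.977538 − 1)×1000 = -22.462‰
δ_B = (0.0108313/0.0112370 − 1)×1000 = (0.963896 − 1)×1000 = -36.104‰
f_A = (δ_mix − δ_B)/(δ_A − δ_B) = (-33.49 − (-36.104))/(-22.462 − (-36.104))
f_A = 2.614 / 13.642 = 0.1916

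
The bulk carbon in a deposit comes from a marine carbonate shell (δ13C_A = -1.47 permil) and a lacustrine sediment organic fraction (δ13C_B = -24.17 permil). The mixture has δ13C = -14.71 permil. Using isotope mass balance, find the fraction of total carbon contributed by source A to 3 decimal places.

0.417

δ_mix = f_A·δ_A + (1 − f_A)·δ_B  ⇒  f_A = (δ_mix − δ_B)/(δ_A − δ_B)
f_A = (-14.71 − (-24.17)) / (-1.47 − (-24.17))
f_A = 9.46 / 22.70 = 0.4167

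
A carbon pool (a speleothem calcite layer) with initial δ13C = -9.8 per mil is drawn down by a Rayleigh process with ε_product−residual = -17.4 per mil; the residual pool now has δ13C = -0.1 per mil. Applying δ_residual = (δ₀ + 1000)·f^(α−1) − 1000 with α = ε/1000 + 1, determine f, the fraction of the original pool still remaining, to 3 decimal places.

0.571

α − 1 = ε/1000 = -0.0174
(δ_res + 1000)/(δ₀ + 1000) = (-0.1 + 1000)/(-9.8 + 1000) = 999.9/990.2 = 1.009796
f = 1.009796^(1/-0.0174) = exp(ln(1.009796)/-0.0174) = exp(0.00975/-0.0174)
f = exp(-0.5602) = 0.5711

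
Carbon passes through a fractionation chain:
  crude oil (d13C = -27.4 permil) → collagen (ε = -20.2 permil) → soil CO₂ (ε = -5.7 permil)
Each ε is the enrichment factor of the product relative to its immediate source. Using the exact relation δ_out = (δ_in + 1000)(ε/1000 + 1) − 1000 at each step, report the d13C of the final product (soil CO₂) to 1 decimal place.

step 1: δ = (-27.40 + 1000)·(-20.2/1000 + 1) − 1000 = -47.05 permil
step 2: δ = (-47.05 + 1000)·(-5.7/1000 + 1) − 1000 = -52.48 permil

-52.5 permil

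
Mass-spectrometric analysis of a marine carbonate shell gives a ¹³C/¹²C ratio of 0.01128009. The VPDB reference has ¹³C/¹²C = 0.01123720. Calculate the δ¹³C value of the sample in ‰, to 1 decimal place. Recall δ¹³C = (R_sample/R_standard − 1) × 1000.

3.8‰

δ¹³C = (R_sample / R_standard − 1) × 1000
R_sample / R_standard = 0.01128009 / 0.01123720 = 1.003817
δ¹³C = (1.003817 − 1) × 1000 = 3.82‰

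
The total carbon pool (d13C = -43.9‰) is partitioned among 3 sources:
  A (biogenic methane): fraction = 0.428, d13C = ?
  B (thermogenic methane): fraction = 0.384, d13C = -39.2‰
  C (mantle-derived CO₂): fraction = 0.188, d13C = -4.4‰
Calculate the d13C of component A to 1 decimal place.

Isotope mass balance: δ_bulk = Σ fᵢ·δᵢ.
-43.9 = 0.428×δ_A + 0.384×(-39.2) + 0.188×(-4.4)
0.428·δ_A = -43.9 − (-15.880) = -28.020
δ_A = -28.020 / 0.428 = -65.47‰

-65.5‰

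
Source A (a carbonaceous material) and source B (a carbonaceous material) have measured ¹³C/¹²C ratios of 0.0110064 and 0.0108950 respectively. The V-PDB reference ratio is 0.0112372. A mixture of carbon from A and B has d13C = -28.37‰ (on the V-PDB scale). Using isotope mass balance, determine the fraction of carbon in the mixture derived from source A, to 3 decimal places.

δ_A = (0.0110064/0.0112372 − 1)×1000 = (0.979461 − 1)×1000 = -20.539‰
δ_B = (0.0108950/0.0112372 − 1)×1000 = (0.969548 − 1)×1000 = -30.452‰
f_A = (δ_mix − δ_B)/(δ_A − δ_B) = (-28.37 − (-30.452))/(-20.539 − (-30.452))
f_A = 2.082 / 9.914 = 0.2101

0.210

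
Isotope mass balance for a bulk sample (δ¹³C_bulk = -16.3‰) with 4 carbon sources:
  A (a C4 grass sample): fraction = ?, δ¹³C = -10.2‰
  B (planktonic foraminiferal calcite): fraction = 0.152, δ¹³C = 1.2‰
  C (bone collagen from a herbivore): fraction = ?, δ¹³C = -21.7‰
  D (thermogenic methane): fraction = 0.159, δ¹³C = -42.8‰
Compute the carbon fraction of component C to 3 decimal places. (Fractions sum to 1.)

Let f_C and f_A be the unknown fractions; fractions sum to 1 so f_C + f_A = 0.689.
Mass balance: Σ fᵢ·δᵢ = δ_bulk ⇒ f_C·(-21.7) + f_A·(-10.2) = -16.3 − (-6.623) = -9.677
Substitute f_A = 0.689 − f_C:
f_C·(-21.7 − -10.2) = -9.677 − 0.689×(-10.2) = -2.649
f_C = -2.649 / -11.5 = 0.2304

0.230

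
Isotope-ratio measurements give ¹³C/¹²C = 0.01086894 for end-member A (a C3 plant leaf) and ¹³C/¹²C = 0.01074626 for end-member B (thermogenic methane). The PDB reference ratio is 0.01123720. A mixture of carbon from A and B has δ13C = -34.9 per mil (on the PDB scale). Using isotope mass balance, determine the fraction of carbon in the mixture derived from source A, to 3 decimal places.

0.805

δ_A = (0.01086894/0.01123720 − 1)×1000 = (0.967228 − 1)×1000 = -32.772 per mil
δ_B = (0.01074626/0.01123720 − 1)×1000 = (0.956311 − 1)×1000 = -43.689 per mil
f_A = (δ_mix − δ_B)/(δ_A − δ_B) = (-34.9 − (-43.689))/(-32.772 − (-43.689))
f_A = 8.789 / 10.917 = 0.8050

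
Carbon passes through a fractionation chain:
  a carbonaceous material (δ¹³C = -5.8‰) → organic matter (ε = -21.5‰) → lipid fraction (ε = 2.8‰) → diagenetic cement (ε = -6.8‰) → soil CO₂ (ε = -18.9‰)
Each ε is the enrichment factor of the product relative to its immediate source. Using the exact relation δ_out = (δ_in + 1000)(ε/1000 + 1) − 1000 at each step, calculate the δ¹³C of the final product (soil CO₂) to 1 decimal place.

step 1: δ = (-5.80 + 1000)·(-21.5/1000 + 1) − 1000 = -27.18‰
step 2: δ = (-27.18 + 1000)·(2.8/1000 + 1) − 1000 = -24.45‰
step 3: δ = (-24.45 + 1000)·(-6.8/1000 + 1) − 1000 = -31.09‰
step 4: δ = (-31.09 + 1000)·(-18.9/1000 + 1) − 1000 = -49.40‰

-49.4‰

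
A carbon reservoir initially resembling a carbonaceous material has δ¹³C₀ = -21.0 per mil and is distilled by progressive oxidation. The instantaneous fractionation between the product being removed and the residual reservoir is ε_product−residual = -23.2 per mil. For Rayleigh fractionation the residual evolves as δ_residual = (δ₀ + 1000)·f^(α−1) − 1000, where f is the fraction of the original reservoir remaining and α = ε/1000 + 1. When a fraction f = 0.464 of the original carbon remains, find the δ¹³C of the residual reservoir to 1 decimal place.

-3.4 per mil

Rayleigh residual: δ_res = (δ₀ + 1000)·f^(α−1) − 1000
α = ε/1000 + 1 = 0.97680, so α − 1 = -0.02320
f^(α−1) = 0.464^(-0.02320) = 1.017974
δ_res = (-21.0 + 1000) × 1.017974 − 1000 = 996.597 − 1000 = -3.40 per mil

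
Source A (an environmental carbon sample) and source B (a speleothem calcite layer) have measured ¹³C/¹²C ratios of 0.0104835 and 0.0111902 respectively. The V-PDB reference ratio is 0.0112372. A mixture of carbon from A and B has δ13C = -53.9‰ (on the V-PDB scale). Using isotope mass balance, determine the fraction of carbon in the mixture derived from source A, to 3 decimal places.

δ_A = (0.0104835/0.0112372 − 1)×1000 = (0.932928 − 1)×1000 = -67.072‰
δ_B = (0.0111902/0.0112372 − 1)×1000 = (0.995817 − 1)×1000 = -4.183‰
f_A = (δ_mix − δ_B)/(δ_A − δ_B) = (-53.9 − (-4.183))/(-67.072 − (-4.183))
f_A = -49.717 / -62.889 = 0.7906

0.791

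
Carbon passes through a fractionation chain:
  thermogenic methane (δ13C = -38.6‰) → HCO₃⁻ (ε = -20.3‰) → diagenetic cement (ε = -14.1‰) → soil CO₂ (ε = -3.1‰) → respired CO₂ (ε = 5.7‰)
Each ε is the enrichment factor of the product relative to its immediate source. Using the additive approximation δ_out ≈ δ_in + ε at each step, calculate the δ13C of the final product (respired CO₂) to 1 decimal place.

-70.4‰

step 1: δ ≈ -38.6 + (-20.3) = -58.9‰
step 2: δ ≈ -58.9 + (-14.1) = -73.0‰
step 3: δ ≈ -73.0 + (-3.1) = -76.1‰
step 4: δ ≈ -76.1 + (5.7) = -70.4‰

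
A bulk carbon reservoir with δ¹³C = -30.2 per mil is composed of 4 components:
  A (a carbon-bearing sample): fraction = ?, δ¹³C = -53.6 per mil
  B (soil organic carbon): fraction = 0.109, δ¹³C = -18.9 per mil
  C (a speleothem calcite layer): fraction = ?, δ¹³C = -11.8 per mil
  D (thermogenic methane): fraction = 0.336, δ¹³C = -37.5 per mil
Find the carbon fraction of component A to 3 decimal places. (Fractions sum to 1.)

Let f_A and f_C be the unknown fractions; fractions sum to 1 so f_A + f_C = 0.555.
Mass balance: Σ fᵢ·δᵢ = δ_bulk ⇒ f_A·(-53.6) + f_C·(-11.8) = -30.2 − (-14.660) = -15.540
Substitute f_C = 0.555 − f_A:
f_A·(-53.6 − -11.8) = -15.540 − 0.555×(-11.8) = -8.991
f_A = -8.991 / -41.8 = 0.2151

0.215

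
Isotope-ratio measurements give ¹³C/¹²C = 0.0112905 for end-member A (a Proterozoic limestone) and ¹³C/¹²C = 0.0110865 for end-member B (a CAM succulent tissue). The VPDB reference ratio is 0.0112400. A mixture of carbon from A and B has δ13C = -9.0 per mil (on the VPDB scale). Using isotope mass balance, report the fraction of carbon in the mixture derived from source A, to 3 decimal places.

δ_A = (0.0112905/0.0112400 − 1)×1000 = (1.004493 − 1)×1000 = 4.493 per mil
δ_B = (0.0110865/0.0112400 − 1)×1000 = (0.986343 − 1)×1000 = -13.657 per mil
f_A = (δ_mix − δ_B)/(δ_A − δ_B) = (-9.0 − (-13.657))/(4.493 − (-13.657))
f_A = 4.657 / 18.149 = 0.2566

0.257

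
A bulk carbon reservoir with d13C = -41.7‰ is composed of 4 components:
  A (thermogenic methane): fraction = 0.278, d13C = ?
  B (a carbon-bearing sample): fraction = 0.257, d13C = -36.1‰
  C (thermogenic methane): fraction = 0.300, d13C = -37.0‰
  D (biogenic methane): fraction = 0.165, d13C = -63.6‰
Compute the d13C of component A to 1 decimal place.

-39.0‰

Isotope mass balance: δ_bulk = Σ fᵢ·δᵢ.
-41.7 = 0.278×δ_A + 0.257×(-36.1) + 0.300×(-37.0) + 0.165×(-63.6)
0.278·δ_A = -41.7 − (-30.872) = -10.828
δ_A = -10.828 / 0.278 = -38.95‰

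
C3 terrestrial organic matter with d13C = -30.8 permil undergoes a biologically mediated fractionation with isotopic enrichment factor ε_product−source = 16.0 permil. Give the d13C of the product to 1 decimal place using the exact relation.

-15.3 permil

Exactly, δ_product = (δ_source + 1000)·(ε/1000 + 1) − 1000.
δ_product = (-30.8 + 1000) × (16.0/1000 + 1) − 1000
δ_product = -15.29 permil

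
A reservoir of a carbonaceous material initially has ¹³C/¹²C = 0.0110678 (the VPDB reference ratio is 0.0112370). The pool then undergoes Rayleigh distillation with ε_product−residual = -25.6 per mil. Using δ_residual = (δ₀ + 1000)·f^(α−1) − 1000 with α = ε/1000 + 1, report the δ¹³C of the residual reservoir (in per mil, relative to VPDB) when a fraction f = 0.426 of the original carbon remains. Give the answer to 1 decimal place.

6.7 per mil

δ₀ = (0.0110678/0.0112370 − 1)×1000 = (0.984943 − 1)×1000 = -15.057 per mil
α − 1 = ε/1000 = -0.0256
f^(α−1) = 0.426^(-0.0256) = 1.022085
δ_res = (-15.057 + 1000) × 1.022085 − 1000 = 1006.695 − 1000 = 6.70 per mil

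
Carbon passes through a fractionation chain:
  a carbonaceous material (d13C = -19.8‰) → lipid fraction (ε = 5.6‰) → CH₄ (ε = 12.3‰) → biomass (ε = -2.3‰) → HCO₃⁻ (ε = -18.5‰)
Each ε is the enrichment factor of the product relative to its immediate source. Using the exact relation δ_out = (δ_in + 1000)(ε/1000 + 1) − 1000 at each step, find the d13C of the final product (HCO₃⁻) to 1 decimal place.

-22.9‰

step 1: δ = (-19.80 + 1000)·(5.6/1000 + 1) − 1000 = -14.31‰
step 2: δ = (-14.31 + 1000)·(12.3/1000 + 1) − 1000 = -2.19‰
step 3: δ = (-2.19 + 1000)·(-2.3/1000 + 1) − 1000 = -4.48‰
step 4: δ = (-4.48 + 1000)·(-18.5/1000 + 1) − 1000 = -22.90‰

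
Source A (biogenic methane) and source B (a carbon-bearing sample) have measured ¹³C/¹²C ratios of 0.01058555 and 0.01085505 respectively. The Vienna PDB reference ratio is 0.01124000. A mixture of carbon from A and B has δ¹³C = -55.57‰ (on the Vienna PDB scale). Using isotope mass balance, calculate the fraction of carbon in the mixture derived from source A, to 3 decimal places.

0.889

δ_A = (0.01058555/0.01124000 − 1)×1000 = (0.941775 − 1)×1000 = -58.225‰
δ_B = (0.01085505/0.01124000 − 1)×1000 = (0.965752 − 1)×1000 = -34.248‰
f_A = (δ_mix − δ_B)/(δ_A − δ_B) = (-55.57 − (-34.248))/(-58.225 − (-34.248))
f_A = -21.322 / -23.977 = 0.8893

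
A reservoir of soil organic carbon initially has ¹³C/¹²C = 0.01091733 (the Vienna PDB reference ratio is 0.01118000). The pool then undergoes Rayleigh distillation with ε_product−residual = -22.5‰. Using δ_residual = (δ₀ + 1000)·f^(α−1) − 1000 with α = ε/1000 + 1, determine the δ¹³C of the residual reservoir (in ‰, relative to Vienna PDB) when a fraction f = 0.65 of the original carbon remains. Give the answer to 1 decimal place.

δ₀ = (0.01091733/0.01118000 − 1)×1000 = (0.976505 − 1)×1000 = -23.495‰
α − 1 = ε/1000 = -0.0225
f^(α−1) = 0.65^(-0.0225) = 1.009740
δ_res = (-23.495 + 1000) × 1.009740 − 1000 = 986.016 − 1000 = -13.98‰

-14.0‰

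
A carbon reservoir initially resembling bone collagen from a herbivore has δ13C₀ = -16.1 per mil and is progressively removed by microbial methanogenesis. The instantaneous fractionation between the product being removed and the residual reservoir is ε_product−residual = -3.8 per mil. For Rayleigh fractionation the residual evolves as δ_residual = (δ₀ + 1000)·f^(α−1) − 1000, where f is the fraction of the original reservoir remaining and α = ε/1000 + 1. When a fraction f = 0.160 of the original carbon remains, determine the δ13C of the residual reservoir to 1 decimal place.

Rayleigh residual: δ_res = (δ₀ + 1000)·f^(α−1) − 1000
α = ε/1000 + 1 = 0.99620, so α − 1 = -0.00380
f^(α−1) = 0.160^(-0.00380) = 1.006988
δ_res = (-16.1 + 1000) × 1.006988 − 1000 = 990.776 − 1000 = -9.22 per mil

-9.2 per mil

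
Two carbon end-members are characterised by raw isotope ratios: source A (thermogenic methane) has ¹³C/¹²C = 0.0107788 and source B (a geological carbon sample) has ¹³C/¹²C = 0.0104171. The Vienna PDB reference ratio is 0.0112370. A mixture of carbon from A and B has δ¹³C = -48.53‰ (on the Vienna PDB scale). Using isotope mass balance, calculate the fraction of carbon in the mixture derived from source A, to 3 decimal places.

0.759

δ_A = (0.0107788/0.0112370 − 1)×1000 = (0.959224 − 1)×1000 = -40.776‰
δ_B = (0.0104171/0.0112370 − 1)×1000 = (0.927036 − 1)×1000 = -72.964‰
f_A = (δ_mix − δ_B)/(δ_A − δ_B) = (-48.53 − (-72.964))/(-40.776 − (-72.964))
f_A = 24.434 / 32.188 = 0.7591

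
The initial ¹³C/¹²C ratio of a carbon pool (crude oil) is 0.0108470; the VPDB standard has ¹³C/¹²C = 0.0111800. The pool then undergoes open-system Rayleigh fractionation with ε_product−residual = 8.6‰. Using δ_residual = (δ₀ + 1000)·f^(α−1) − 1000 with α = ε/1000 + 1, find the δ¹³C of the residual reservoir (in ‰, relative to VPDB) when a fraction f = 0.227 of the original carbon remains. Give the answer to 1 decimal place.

-42.1‰

δ₀ = (0.0108470/0.0111800 − 1)×1000 = (0.970215 − 1)×1000 = -29.785‰
α − 1 = ε/1000 = 0.0086
f^(α−1) = 0.227^(0.0086) = 0.987329
δ_res = (-29.785 + 1000) × 0.987329 − 1000 = 957.921 − 1000 = -42.08‰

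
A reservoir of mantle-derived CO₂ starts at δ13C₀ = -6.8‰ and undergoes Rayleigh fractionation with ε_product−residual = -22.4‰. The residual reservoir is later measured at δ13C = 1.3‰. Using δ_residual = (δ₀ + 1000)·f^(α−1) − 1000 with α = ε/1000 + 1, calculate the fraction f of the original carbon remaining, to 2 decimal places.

0.70

α − 1 = ε/1000 = -0.0224
(δ_res + 1000)/(δ₀ + 1000) = (1.3 + 1000)/(-6.8 + 1000) = 1001.3/993.2 = 1.008155
f = 1.008155^(1/-0.0224) = exp(ln(1.008155)/-0.0224) = exp(0.00812/-0.0224)
f = exp(-0.3626) = 0.6959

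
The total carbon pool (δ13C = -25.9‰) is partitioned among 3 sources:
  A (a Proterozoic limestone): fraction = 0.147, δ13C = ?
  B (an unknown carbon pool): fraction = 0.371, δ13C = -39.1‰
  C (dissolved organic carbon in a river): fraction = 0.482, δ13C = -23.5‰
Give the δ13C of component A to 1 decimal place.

-0.5‰

Isotope mass balance: δ_bulk = Σ fᵢ·δᵢ.
-25.9 = 0.147×δ_A + 0.371×(-39.1) + 0.482×(-23.5)
0.147·δ_A = -25.9 − (-25.833) = -0.067
δ_A = -0.067 / 0.147 = -0.46‰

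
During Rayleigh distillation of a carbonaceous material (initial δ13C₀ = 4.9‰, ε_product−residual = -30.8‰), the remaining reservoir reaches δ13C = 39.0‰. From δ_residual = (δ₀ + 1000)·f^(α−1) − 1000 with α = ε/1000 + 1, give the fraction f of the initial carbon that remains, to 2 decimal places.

0.34

α − 1 = ε/1000 = -0.0308
(δ_res + 1000)/(δ₀ + 1000) = (39.0 + 1000)/(4.9 + 1000) = 1039.0/1004.9 = 1.033934
f = 1.033934^(1/-0.0308) = exp(ln(1.033934)/-0.0308) = exp(0.03337/-0.0308)
f = exp(-1.0835) = 0.3384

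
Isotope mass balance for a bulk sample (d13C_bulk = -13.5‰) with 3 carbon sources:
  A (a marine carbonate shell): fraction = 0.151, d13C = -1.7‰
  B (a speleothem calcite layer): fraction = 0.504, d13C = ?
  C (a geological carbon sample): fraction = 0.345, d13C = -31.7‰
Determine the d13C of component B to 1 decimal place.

Isotope mass balance: δ_bulk = Σ fᵢ·δᵢ.
-13.5 = 0.151×(-1.7) + 0.504×δ_B + 0.345×(-31.7)
0.504·δ_B = -13.5 − (-11.193) = -2.307
δ_B = -2.307 / 0.504 = -4.58‰

-4.6‰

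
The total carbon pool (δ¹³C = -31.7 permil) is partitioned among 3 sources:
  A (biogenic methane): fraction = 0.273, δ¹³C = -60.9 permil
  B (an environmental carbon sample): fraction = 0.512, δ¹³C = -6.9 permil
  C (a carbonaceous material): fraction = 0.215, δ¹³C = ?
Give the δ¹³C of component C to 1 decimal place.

-53.7 permil

Isotope mass balance: δ_bulk = Σ fᵢ·δᵢ.
-31.7 = 0.273×(-60.9) + 0.512×(-6.9) + 0.215×δ_C
0.215·δ_C = -31.7 − (-20.159) = -11.541
δ_C = -11.541 / 0.215 = -53.68 permil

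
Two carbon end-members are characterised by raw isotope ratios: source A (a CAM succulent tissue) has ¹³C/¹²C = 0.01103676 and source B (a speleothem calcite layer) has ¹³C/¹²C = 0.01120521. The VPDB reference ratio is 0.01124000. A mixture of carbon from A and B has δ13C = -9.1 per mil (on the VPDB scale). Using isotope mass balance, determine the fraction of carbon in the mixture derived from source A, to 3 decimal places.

δ_A = (0.01103676/0.01124000 − 1)×1000 = (0.981918 − 1)×1000 = -18.082 per mil
δ_B = (0.01120521/0.01124000 − 1)×1000 = (0.996905 − 1)×1000 = -3.095 per mil
f_A = (δ_mix − δ_B)/(δ_A − δ_B) = (-9.1 − (-3.095))/(-18.082 − (-3.095))
f_A = -6.005 / -14.987 = 0.4007

0.401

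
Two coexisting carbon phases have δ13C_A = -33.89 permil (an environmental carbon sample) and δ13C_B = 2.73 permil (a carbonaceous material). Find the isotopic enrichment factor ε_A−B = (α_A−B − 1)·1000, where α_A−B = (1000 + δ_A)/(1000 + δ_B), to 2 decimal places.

-36.52 permil

α_A−B = (1000 + -33.89) / (1000 + 2.73) = 966.11 / 1002.73 = 0.963480
ε_A−B = (0.963480 − 1) × 1000 = -36.520 permil
(The approximation ε ≈ δ_A − δ_B would give -36.62 permil.)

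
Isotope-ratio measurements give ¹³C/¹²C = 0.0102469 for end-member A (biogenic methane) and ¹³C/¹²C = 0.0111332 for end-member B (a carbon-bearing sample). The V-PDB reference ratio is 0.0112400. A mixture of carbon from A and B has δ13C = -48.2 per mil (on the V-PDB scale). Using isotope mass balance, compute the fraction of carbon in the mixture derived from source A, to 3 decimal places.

δ_A = (0.0102469/0.0112400 − 1)×1000 = (0.911646 − 1)×1000 = -88.354 per mil
δ_B = (0.0111332/0.0112400 − 1)×1000 = (0.990498 − 1)×1000 = -9.502 per mil
f_A = (δ_mix − δ_B)/(δ_A − δ_B) = (-48.2 − (-9.502))/(-88.354 − (-9.502))
f_A = -38.698 / -78.852 = 0.4908

0.491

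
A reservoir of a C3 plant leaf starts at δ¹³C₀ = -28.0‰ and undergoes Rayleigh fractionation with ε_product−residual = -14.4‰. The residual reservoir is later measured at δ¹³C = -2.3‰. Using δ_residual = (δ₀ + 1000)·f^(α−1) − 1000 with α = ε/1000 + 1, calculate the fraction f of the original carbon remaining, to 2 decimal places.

0.16

α − 1 = ε/1000 = -0.0144
(δ_res + 1000)/(δ₀ + 1000) = (-2.3 + 1000)/(-28.0 + 1000) = 997.7/972.0 = 1.026440
f = 1.026440^(1/-0.0144) = exp(ln(1.026440)/-0.0144) = exp(0.02610/-0.0144)
f = exp(-1.8123) = 0.1633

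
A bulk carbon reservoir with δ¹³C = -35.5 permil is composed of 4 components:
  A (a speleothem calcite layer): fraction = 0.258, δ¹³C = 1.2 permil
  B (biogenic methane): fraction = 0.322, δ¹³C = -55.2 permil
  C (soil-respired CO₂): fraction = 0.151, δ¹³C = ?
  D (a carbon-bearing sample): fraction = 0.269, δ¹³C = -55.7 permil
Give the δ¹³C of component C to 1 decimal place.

Isotope mass balance: δ_bulk = Σ fᵢ·δᵢ.
-35.5 = 0.258×(1.2) + 0.322×(-55.2) + 0.151×δ_C + 0.269×(-55.7)
0.151·δ_C = -35.5 − (-32.448) = -3.052
δ_C = -3.052 / 0.151 = -20.21 permil

-20.2 permil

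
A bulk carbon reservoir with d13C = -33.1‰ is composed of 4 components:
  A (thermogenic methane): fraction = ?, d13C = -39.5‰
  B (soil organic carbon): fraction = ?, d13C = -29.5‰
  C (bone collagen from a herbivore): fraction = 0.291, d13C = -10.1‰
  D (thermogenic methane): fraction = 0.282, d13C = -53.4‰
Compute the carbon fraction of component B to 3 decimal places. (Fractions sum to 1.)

0.176

Let f_B and f_A be the unknown fractions; fractions sum to 1 so f_B + f_A = 0.427.
Mass balance: Σ fᵢ·δᵢ = δ_bulk ⇒ f_B·(-29.5) + f_A·(-39.5) = -33.1 − (-17.998) = -15.102
Substitute f_A = 0.427 − f_B:
f_B·(-29.5 − -39.5) = -15.102 − 0.427×(-39.5) = 1.764
f_B = 1.764 / 10.0 = 0.1764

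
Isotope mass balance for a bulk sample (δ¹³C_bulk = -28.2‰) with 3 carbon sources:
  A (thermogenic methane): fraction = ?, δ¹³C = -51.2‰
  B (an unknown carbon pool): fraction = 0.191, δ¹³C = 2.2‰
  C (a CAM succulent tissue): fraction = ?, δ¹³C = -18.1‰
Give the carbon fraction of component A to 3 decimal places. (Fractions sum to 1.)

0.422

Let f_A and f_C be the unknown fractions; fractions sum to 1 so f_A + f_C = 0.809.
Mass balance: Σ fᵢ·δᵢ = δ_bulk ⇒ f_A·(-51.2) + f_C·(-18.1) = -28.2 − (0.420) = -28.620
Substitute f_C = 0.809 − f_A:
f_A·(-51.2 − -18.1) = -28.620 − 0.809×(-18.1) = -13.977
f_A = -13.977 / -33.1 = 0.4223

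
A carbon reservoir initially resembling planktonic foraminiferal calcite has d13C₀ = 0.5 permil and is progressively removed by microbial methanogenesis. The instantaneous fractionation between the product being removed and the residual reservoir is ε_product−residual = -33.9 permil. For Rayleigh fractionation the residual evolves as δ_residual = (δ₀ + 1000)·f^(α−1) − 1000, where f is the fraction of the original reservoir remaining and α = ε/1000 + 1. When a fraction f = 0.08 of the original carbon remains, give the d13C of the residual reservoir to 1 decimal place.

Rayleigh residual: δ_res = (δ₀ + 1000)·f^(α−1) − 1000
α = ε/1000 + 1 = 0.96610, so α − 1 = -0.03390
f^(α−1) = 0.08^(-0.03390) = 1.089395
δ_res = (0.5 + 1000) × 1.089395 − 1000 = 1089.939 − 1000 = 89.94 permil

89.9 permil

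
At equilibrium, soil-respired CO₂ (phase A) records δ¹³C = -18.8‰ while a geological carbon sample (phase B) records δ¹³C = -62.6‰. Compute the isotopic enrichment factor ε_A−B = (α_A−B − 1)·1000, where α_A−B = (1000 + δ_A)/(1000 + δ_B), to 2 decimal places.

46.72‰

α_A−B = (1000 + -18.8) / (1000 + -62.6) = 981.2 / 937.4 = 1.046725
ε_A−B = (1.046725 − 1) × 1000 = 46.725‰
(The approximation ε ≈ δ_A − δ_B would give 43.8‰.)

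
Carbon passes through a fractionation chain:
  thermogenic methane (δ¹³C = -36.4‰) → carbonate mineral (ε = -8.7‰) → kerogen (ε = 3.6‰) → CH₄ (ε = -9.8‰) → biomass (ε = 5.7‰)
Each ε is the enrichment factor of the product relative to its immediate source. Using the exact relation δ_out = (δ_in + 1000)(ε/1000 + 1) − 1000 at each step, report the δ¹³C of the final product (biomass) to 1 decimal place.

-45.3‰

step 1: δ = (-36.40 + 1000)·(-8.7/1000 + 1) − 1000 = -44.78‰
step 2: δ = (-44.78 + 1000)·(3.6/1000 + 1) − 1000 = -41.34‰
step 3: δ = (-41.34 + 1000)·(-9.8/1000 + 1) − 1000 = -50.74‰
step 4: δ = (-50.74 + 1000)·(5.7/1000 + 1) − 1000 = -45.33‰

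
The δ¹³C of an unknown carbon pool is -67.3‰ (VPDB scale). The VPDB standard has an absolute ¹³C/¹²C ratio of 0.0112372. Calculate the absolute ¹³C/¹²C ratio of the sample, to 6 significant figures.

R_sample = R_standard × (δ¹³C/1000 + 1)
R_sample = 0.0112372 × (-67.3/1000 + 1) = 0.0112372 × 0.932700
R_sample = 0.0104809

0.0104809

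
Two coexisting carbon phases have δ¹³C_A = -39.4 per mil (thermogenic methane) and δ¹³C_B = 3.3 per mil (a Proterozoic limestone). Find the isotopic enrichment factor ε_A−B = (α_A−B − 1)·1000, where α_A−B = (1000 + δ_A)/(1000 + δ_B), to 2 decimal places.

α_A−B = (1000 + -39.4) / (1000 + 3.3) = 960.6 / 1003.3 = 0.957440
ε_A−B = (0.957440 − 1) × 1000 = -42.560 per mil
(The approximation ε ≈ δ_A − δ_B would give -42.7 per mil.)

-42.56 per mil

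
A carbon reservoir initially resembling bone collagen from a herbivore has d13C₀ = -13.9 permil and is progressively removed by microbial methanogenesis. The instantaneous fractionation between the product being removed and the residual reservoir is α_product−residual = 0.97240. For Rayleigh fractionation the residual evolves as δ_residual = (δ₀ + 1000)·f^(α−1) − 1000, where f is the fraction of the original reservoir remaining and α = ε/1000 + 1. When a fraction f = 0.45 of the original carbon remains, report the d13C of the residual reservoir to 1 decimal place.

8.1 permil

Rayleigh residual: δ_res = (δ₀ + 1000)·f^(α−1) − 1000
α − 1 = -0.02760
f^(α−1) = 0.45^(-0.02760) = 1.022283
δ_res = (-13.9 + 1000) × 1.022283 − 1000 = 1008.074 − 1000 = 8.07 permil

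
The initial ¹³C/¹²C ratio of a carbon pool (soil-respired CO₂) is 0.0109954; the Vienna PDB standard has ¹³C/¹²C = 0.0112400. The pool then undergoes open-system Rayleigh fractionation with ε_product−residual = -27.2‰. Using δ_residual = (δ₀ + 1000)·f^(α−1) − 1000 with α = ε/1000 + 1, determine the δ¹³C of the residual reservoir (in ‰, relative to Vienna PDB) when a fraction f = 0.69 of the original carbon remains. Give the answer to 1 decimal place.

δ₀ = (0.0109954/0.0112400 − 1)×1000 = (0.978238 − 1)×1000 = -21.762‰
α − 1 = ε/1000 = -0.0272
f^(α−1) = 0.69^(-0.0272) = 1.010144
δ_res = (-21.762 + 1000) × 1.010144 − 1000 = 988.162 − 1000 = -11.84‰

-11.8‰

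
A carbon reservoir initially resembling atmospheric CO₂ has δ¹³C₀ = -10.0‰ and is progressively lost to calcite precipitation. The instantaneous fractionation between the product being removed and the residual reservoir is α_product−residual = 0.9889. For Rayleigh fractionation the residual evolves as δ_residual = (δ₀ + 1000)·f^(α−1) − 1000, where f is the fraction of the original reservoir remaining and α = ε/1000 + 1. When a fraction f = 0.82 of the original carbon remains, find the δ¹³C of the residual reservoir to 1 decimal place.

Rayleigh residual: δ_res = (δ₀ + 1000)·f^(α−1) − 1000
α − 1 = -0.01110
f^(α−1) = 0.82^(-0.01110) = 1.002205
δ_res = (-10.0 + 1000) × 1.002205 − 1000 = 992.183 − 1000 = -7.82‰

-7.8‰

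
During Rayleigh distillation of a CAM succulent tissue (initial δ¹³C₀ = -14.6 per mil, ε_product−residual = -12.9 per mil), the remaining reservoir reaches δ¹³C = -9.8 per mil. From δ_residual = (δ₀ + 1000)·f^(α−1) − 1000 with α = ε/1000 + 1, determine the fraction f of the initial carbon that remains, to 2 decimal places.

0.69

α − 1 = ε/1000 = -0.0129
(δ_res + 1000)/(δ₀ + 1000) = (-9.8 + 1000)/(-14.6 + 1000) = 990.2/985.4 = 1.004871
f = 1.004871^(1/-0.0129) = exp(ln(1.004871)/-0.0129) = exp(0.00486/-0.0129)
f = exp(-0.3767) = 0.6861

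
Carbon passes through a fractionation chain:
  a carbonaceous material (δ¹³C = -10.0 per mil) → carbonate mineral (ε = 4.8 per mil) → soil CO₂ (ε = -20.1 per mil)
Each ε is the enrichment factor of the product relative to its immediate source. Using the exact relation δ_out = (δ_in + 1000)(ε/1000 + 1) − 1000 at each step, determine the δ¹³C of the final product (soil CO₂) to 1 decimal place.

-25.2 per mil

step 1: δ = (-10.00 + 1000)·(4.8/1000 + 1) − 1000 = -5.25 per mil
step 2: δ = (-5.25 + 1000)·(-20.1/1000 + 1) − 1000 = -25.24 per mil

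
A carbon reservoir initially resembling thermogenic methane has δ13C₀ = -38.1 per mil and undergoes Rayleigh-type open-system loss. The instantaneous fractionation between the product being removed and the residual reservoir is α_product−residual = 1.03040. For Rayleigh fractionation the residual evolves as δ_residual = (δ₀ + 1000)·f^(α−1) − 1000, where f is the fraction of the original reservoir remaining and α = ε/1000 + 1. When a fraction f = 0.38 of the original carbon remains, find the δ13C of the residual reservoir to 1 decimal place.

Rayleigh residual: δ_res = (δ₀ + 1000)·f^(α−1) − 1000
α − 1 = 0.03040
f^(α−1) = 0.38^(0.03040) = 0.971014
δ_res = (-38.1 + 1000) × 0.971014 − 1000 = 934.018 − 1000 = -65.98 per mil

-66.0 per mil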